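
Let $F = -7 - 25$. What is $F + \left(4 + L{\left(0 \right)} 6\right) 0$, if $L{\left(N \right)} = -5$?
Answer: $-32$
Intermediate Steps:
$F = -32$ ($F = -7 - 25 = -32$)
$F + \left(4 + L{\left(0 \right)} 6\right) 0 = -32 + \left(4 - 30\right) 0 = -32 - 0 = -32 + 0 = -32$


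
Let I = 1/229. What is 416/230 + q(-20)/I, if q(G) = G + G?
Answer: -1053192/115 ≈ -9158.2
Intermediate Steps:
q(G) = 2*G
I = 1/229 ≈ 0.0043668
416/230 + q(-20)/I = 416/230 + (2*(-20))/(1/229) = 416*(1/230) - 40*229 = 208/115 - 9160 = -1053192/115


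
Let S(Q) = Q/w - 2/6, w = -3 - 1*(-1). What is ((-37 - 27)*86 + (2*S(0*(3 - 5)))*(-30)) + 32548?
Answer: 27064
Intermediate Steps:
w = -2 (w = -3 + 1 = -2)
S(Q) = -⅓ - Q/2 (S(Q) = Q/(-2) - 2/6 = Q*(-½) - 2*⅙ = -Q/2 - ⅓ = -⅓ - Q/2)
((-37 - 27)*86 + (2*S(0*(3 - 5)))*(-30)) + 32548 = ((-37 - 27)*86 + (2*(-⅓ - 0*(3 - 5)))*(-30)) + 32548 = (-64*86 + (2*(-⅓ - 0*(-2)))*(-30)) + 32548 = (-5504 + (2*(-⅓ - ½*0))*(-30)) + 32548 = (-5504 + (2*(-⅓ + 0))*(-30)) + 32548 = (-5504 + (2*(-⅓))*(-30)) + 32548 = (-5504 - ⅔*(-30)) + 32548 = (-5504 + 20) + 32548 = -5484 + 32548 = 27064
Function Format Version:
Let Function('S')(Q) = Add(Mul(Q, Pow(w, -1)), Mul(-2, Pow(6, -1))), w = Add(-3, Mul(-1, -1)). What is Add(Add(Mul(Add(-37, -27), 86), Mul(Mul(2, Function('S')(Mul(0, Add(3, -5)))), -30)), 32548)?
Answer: 27064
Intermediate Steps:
w = -2 (w = Add(-3, 1) = -2)
Function('S')(Q) = Add(Rational(-1, 3), Mul(Rational(-1, 2), Q)) (Function('S')(Q) = Add(Mul(Q, Pow(-2, -1)), Mul(-2, Pow(6, -1))) = Add(Mul(Q, Rational(-1, 2)), Mul(-2, Rational(1, 6))) = Add(Mul(Rational(-1, 2), Q), Rational(-1, 3)) = Add(Rational(-1, 3), Mul(Rational(-1, 2), Q)))
Add(Add(Mul(Add(-37, -27), 86), Mul(Mul(2, Function('S')(Mul(0, Add(3, -5)))), -30)), 32548) = Add(Add(Mul(Add(-37, -27), 86), Mul(Mul(2, Add(Rational(-1, 3), Mul(Rational(-1, 2), Mul(0, Add(3, -5))))), -30)), 32548) = Add(Add(Mul(-64, 86), Mul(Mul(2, Add(Rational(-1, 3), Mul(Rational(-1, 2), Mul(0, -2)))), -30)), 32548) = Add(Add(-5504, Mul(Mul(2, Add(Rational(-1, 3), Mul(Rational(-1, 2), 0))), -30)), 32548) = Add(Add(-5504, Mul(Mul(2, Add(Rational(-1, 3), 0)), -30)), 32548) = Add(Add(-5504, Mul(Mul(2, Rational(-1, 3)), -30)), 32548) = Add(Add(-5504, Mul(Rational(-2, 3), -30)), 32548) = Add(Add(-5504, 20), 32548) = Add(-5484, 32548) = 27064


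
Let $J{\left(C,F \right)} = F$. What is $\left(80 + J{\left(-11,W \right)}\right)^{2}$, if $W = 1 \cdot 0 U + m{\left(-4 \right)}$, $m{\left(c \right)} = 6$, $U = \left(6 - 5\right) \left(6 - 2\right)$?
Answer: $7396$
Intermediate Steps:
$U = 4$ ($U = 1 \cdot 4 = 4$)
$W = 6$ ($W = 1 \cdot 0 \cdot 4 + 6 = 0 \cdot 4 + 6 = 0 + 6 = 6$)
$\left(80 + J{\left(-11,W \right)}\right)^{2} = \left(80 + 6\right)^{2} = 86^{2} = 7396$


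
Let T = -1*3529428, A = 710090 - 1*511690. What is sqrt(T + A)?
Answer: 2*I*sqrt(832757) ≈ 1825.1*I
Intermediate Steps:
A = 198400 (A = 710090 - 511690 = 198400)
T = -3529428
sqrt(T + A) = sqrt(-3529428 + 198400) = sqrt(-3331028) = 2*I*sqrt(832757)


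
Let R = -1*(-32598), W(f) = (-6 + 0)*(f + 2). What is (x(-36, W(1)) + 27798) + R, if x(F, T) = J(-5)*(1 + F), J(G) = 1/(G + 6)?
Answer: 60361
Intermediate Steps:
W(f) = -12 - 6*f (W(f) = -6*(2 + f) = -12 - 6*f)
J(G) = 1/(6 + G)
x(F, T) = 1 + F (x(F, T) = (1 + F)/(6 - 5) = (1 + F)/1 = 1*(1 + F) = 1 + F)
R = 32598
(x(-36, W(1)) + 27798) + R = ((1 - 36) + 27798) + 32598 = (-35 + 27798) + 32598 = 27763 + 32598 = 60361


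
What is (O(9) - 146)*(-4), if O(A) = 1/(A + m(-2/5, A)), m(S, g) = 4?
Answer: 7588/13 ≈ 583.69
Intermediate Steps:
O(A) = 1/(4 + A) (O(A) = 1/(A + 4) = 1/(4 + A))
(O(9) - 146)*(-4) = (1/(4 + 9) - 146)*(-4) = (1/13 - 146)*(-4) = -1897/13*(-4) = 7588/13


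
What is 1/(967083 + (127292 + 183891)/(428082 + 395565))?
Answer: 823647/796535322884 ≈ 1.0340e-6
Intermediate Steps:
1/(967083 + (127292 + 183891)/(428082 + 395565)) = 1/(967083 + 311183/823647) = 1/(796535322884/823647) = 823647/796535322884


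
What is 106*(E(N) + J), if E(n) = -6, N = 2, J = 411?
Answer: 42930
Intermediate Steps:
106*(E(N) + J) = 106*(-6 + 411) = 106*405 = 42930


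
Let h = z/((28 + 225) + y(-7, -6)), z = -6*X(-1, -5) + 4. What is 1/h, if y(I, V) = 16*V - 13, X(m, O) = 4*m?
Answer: 36/7 ≈ 5.1429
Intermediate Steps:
y(I, V) = -13 + 16*V
z = 28 (z = -24*(-1) + 4 = -6*(-4) + 4 = 24 + 4 = 28)
h = 7/36 (h = 28/((28 + 225) + (-13 + 16*(-6))) = 28/(253 + (-13 - 96)) = 28/(253 - 109) = 28/144 = 28*(1/144) = 7/36 ≈ 0.19444)
1/h = 1/(7/36) = 36/7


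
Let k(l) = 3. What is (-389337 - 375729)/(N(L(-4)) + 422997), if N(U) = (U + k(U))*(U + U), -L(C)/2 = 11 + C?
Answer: -765066/423305 ≈ -1.8074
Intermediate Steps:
L(C) = -22 - 2*C (L(C) = -2*(11 + C) = -22 - 2*C)
N(U) = 2*U*(3 + U) (N(U) = (U + 3)*(U + U) = (3 + U)*(2*U) = 2*U*(3 + U))
(-389337 - 375729)/(N(L(-4)) + 422997) = (-389337 - 375729)/(2*(-22 - 2*(-4))*(3 + (-22 - 2*(-4))) + 422997) = -765066/(2*(-22 + 8)*(3 + (-22 + 8)) + 422997) = -765066/(2*(-14)*(3 - 14) + 422997) = -765066/(2*(-14)*(-11) + 422997) = -765066/(308 + 422997) = -765066/423305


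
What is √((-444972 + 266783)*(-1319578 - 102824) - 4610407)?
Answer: √253451779571 ≈ 5.0344e+5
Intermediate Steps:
√((-444972 + 266783)*(-1319578 - 102824) - 4610407) = √(-178189*(-1422402) - 4610407) = √(253456389978 - 4610407) = √253451779571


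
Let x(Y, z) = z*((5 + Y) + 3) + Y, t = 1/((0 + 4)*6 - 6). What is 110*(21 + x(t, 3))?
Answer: 44770/9 ≈ 4974.4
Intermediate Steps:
t = 1/18 (t = 1/(4*6 - 6) = 1/(24 - 6) = 1/18 ≈ 0.055556)
x(Y, z) = Y + z*(8 + Y) (x(Y, z) = z*(8 + Y) + Y = Y + z*(8 + Y))
110*(21 + x(t, 3)) = 110*(21 + (1/18 + 8*3 + (1/18)*3)) = 110*(21 + (1/18 + 24 + ⅙)) = 110*(21 + 218/9) = 110*(407/9) = 44770/9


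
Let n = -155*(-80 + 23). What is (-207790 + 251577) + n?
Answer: 52622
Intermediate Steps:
n = 8835 (n = -155*(-57) = 8835)
(-207790 + 251577) + n = (-207790 + 251577) + 8835 = 43787 + 8835 = 52622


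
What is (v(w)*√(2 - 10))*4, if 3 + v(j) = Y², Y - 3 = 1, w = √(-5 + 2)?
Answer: 104*I*√2 ≈ 147.08*I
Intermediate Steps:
w = I*√3 (w = √(-3) = I*√3 ≈ 1.732*I)
Y = 4 (Y = 3 + 1 = 4)
v(j) = 13 (v(j) = -3 + 4² = -3 + 16 = 13)
(v(w)*√(2 - 10))*4 = (13*√(2 - 10))*4 = (13*√(-8))*4 = (13*(2*I*√2))*4 = (26*I*√2)*4 = 104*I*√2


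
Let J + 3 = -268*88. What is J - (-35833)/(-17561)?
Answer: -414247140/17561 ≈ -23589.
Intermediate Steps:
J = -23587 (J = -3 - 268*88 = -3 - 23584 = -23587)
J - (-35833)/(-17561) = -23587 - (-35833)/(-17561) = -23587 - (-35833)*(-1)/17561 = -23587 - 1*35833/17561 = -23587 - 35833/17561 = -414247140/17561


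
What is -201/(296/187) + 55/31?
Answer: -1148917/9176 ≈ -125.21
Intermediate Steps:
-201/(296/187) + 55/31 = -201/(296*(1/187)) + 55*(1/31) = -201/296/187 + 55/31 = -201*187/296 + 55/31 = -37587/296 + 55/31 = -1148917/9176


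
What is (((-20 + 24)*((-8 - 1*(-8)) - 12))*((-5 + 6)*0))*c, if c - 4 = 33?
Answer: 0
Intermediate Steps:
c = 37 (c = 4 + 33 = 37)
(((-20 + 24)*((-8 - 1*(-8)) - 12))*((-5 + 6)*0))*c = (((-20 + 24)*((-8 - 1*(-8)) - 12))*((-5 + 6)*0))*37 = ((4*((-8 + 8) - 12))*(1*0))*37 = ((4*(0 - 12))*0)*37 = ((4*(-12))*0)*37 = -48*0*37 = 0*37 = 0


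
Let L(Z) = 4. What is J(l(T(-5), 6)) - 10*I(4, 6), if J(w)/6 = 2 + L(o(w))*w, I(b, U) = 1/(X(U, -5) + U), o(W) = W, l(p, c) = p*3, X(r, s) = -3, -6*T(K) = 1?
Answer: -10/3 ≈ -3.3333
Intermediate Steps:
T(K) = -⅙ (T(K) = -⅙*1 = -⅙)
l(p, c) = 3*p
I(b, U) = 1/(-3 + U)
J(w) = 12 + 24*w (J(w) = 6*(2 + 4*w) = 12 + 24*w)
J(l(T(-5), 6)) - 10*I(4, 6) = (12 + 24*(3*(-⅙))) - 10/(-3 + 6) = (12 + 24*(-½)) - 10/3 = (12 - 12) - 10*⅓ = 0 - 10/3 = -10/3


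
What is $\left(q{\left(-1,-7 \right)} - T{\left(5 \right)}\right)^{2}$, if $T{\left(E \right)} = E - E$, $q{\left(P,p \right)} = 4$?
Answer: $16$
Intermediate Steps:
$T{\left(E \right)} = 0$
$\left(q{\left(-1,-7 \right)} - T{\left(5 \right)}\right)^{2} = \left(4 - 0\right)^{2} = \left(4 + 0\right)^{2} = 4^{2} = 16$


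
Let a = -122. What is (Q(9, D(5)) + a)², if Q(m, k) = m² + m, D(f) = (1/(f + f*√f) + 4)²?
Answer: 1024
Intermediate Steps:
D(f) = (4 + 1/(f + f^(3/2)))² (D(f) = (1/(f + f^(3/2)) + 4)² = (4 + 1/(f + f^(3/2)))²)
Q(m, k) = m + m²
(Q(9, D(5)) + a)² = (9*(1 + 9) - 122)² = (9*10 - 122)² = (90 - 122)² = (-32)² = 1024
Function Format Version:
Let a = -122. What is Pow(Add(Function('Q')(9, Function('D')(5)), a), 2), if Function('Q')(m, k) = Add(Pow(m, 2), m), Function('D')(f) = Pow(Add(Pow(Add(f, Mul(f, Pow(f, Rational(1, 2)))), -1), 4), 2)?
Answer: 1024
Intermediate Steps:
Function('D')(f) = Pow(Add(4, Pow(Add(f, Pow(f, Rational(3, 2))), -1)), 2) (Function('D')(f) = Pow(Add(Pow(Add(f, Pow(f, Rational(3, 2))), -1), 4), 2) = Pow(Add(4, Pow(Add(f, Pow(f, Rational(3, 2))), -1)), 2))
Function('Q')(m, k) = Add(m, Pow(m, 2))
Pow(Add(Function('Q')(9, Function('D')(5)), a), 2) = Pow(Add(Mul(9, Add(1, 9)), -122), 2) = Pow(Add(Mul(9, 10), -122), 2) = Pow(Add(90, -122), 2) = Pow(-32, 2) = 1024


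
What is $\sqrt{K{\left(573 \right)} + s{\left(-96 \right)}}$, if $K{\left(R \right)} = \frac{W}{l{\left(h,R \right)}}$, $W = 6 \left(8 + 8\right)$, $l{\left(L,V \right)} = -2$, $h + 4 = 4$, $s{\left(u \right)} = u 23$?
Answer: $4 i \sqrt{141} \approx 47.497 i$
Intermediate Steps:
$s{\left(u \right)} = 23 u$
$h = 0$ ($h = -4 + 4 = 0$)
$W = 96$ ($W = 6 \cdot 16 = 96$)
$K{\left(R \right)} = -48$ ($K{\left(R \right)} = \frac{96}{-2} = 96 \left(- \frac{1}{2}\right) = -48$)
$\sqrt{K{\left(573 \right)} + s{\left(-96 \right)}} = \sqrt{-48 + 23 \left(-96\right)} = \sqrt{-48 - 2208} = \sqrt{-2256} = 4 i \sqrt{141}$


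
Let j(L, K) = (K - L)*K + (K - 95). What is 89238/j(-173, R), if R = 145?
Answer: 44619/23080 ≈ 1.9332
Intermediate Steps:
j(L, K) = -95 + K + K*(K - L) (j(L, K) = K*(K - L) + (-95 + K) = -95 + K + K*(K - L))
89238/j(-173, R) = 89238/(-95 + 145 + 145² - 1*145*(-173)) = 89238/(-95 + 145 + 21025 + 25085) = 89238/46160 = 89238*(1/46160) = 44619/23080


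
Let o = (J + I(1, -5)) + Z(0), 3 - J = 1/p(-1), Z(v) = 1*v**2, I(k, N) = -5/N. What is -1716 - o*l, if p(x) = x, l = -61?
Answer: -1411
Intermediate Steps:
Z(v) = v**2
J = 4 (J = 3 - 1/(-1) = 3 - 1*(-1) = 3 + 1 = 4)
o = 5 (o = (4 - 5/(-5)) + 0**2 = (4 - 5*(-1/5)) + 0 = (4 + 1) + 0 = 5 + 0 = 5)
-1716 - o*l = -1716 - 5*(-61) = -1716 - 1*(-305) = -1716 + 305 = -1411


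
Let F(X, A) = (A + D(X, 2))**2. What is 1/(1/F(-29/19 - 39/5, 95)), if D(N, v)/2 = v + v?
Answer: 10609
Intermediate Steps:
D(N, v) = 4*v (D(N, v) = 2*(v + v) = 2*(2*v) = 4*v)
F(X, A) = (8 + A)**2 (F(X, A) = (A + 4*2)**2 = (A + 8)**2 = (8 + A)**2)
1/(1/F(-29/19 - 39/5, 95)) = 1/(1/((8 + 95)**2)) = 1/(1/(103**2)) = 1/(1/10609) = 10609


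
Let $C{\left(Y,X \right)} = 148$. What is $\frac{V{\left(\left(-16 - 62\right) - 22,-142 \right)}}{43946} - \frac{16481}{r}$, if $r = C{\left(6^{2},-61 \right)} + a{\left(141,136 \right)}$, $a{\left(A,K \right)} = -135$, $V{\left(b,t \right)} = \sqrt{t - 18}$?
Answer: $- \frac{16481}{13} + \frac{2 i \sqrt{10}}{21973} \approx -1267.8 + 0.00028783 i$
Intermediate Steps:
$V{\left(b,t \right)} = \sqrt{-18 + t}$
$r = 13$ ($r = 148 - 135 = 13$)
$\frac{V{\left(\left(-16 - 62\right) - 22,-142 \right)}}{43946} - \frac{16481}{r} = \frac{\sqrt{-18 - 142}}{43946} - \frac{16481}{13} = \sqrt{-160} \cdot \frac{1}{43946} - \frac{16481}{13} = 4 i \sqrt{10} \cdot \frac{1}{43946} - \frac{16481}{13} = \frac{2 i \sqrt{10}}{21973} - \frac{16481}{13} = - \frac{16481}{13} + \frac{2 i \sqrt{10}}{21973}$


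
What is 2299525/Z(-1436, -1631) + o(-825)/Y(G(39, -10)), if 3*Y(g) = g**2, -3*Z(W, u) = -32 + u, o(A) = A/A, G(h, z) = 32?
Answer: 7064145789/1702912 ≈ 4148.3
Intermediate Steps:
o(A) = 1
Z(W, u) = 32/3 - u/3 (Z(W, u) = -(-32 + u)/3 = 32/3 - u/3)
Y(g) = g**2/3
2299525/Z(-1436, -1631) + o(-825)/Y(G(39, -10)) = 2299525/(32/3 - 1/3*(-1631)) + 1/((1/3)*32**2) = 2299525/(32/3 + 1631/3) + 1/((1/3)*1024) = 2299525/(1663/3) + 1/(1024/3) = 2299525*(3/1663) + 1*(3/1024) = 6898575/1663 + 3/1024 = 7064145789/1702912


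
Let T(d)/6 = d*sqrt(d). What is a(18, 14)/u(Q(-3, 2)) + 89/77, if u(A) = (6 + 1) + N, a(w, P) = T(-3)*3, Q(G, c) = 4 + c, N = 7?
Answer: 89/77 - 27*I*sqrt(3)/7 ≈ 1.1558 - 6.6808*I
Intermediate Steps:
T(d) = 6*d**(3/2) (T(d) = 6*(d*sqrt(d)) = 6*d**(3/2))
a(w, P) = -54*I*sqrt(3) (a(w, P) = (6*(-3)**(3/2))*3 = (6*(-3*I*sqrt(3)))*3 = -18*I*sqrt(3)*3 = -54*I*sqrt(3))
u(A) = 14 (u(A) = (6 + 1) + 7 = 7 + 7 = 14)
a(18, 14)/u(Q(-3, 2)) + 89/77 = -54*I*sqrt(3)/14 + 89/77 = -54*I*sqrt(3)*(1/14) + 89*(1/77) = -27*I*sqrt(3)/7 + 89/77 = 89/77 - 27*I*sqrt(3)/7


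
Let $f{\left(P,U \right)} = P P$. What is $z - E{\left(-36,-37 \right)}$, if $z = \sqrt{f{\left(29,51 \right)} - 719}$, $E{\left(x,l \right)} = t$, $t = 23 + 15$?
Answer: $-38 + \sqrt{122} \approx -26.955$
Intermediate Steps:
$f{\left(P,U \right)} = P^{2}$
$t = 38$
$E{\left(x,l \right)} = 38$
$z = \sqrt{122}$ ($z = \sqrt{29^{2} - 719} = \sqrt{841 - 719} = \sqrt{122} \approx 11.045$)
$z - E{\left(-36,-37 \right)} = \sqrt{122} - 38 = -38 + \sqrt{122}$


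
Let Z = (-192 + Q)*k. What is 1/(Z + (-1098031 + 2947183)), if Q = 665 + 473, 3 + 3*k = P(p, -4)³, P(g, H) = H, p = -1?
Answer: 3/5484074 ≈ 5.4704e-7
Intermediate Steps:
k = -67/3 (k = -1 + (⅓)*(-4)³ = -1 + (⅓)*(-64) = -1 - 64/3 = -67/3 ≈ -22.333)
Q = 1138
Z = -63382/3 (Z = (-192 + 1138)*(-67/3) = 946*(-67/3) = -63382/3 ≈ -21127.)
1/(Z + (-1098031 + 2947183)) = 1/(-63382/3 + (-1098031 + 2947183)) = 1/(-63382/3 + 1849152) = 1/(5484074/3) = 3/5484074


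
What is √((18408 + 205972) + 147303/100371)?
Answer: √251166073870777/33457 ≈ 473.69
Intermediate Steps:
√((18408 + 205972) + 147303/100371) = √(224380 + 147303*(1/100371)) = √(224380 + 49101/33457) = √(7507130761/33457) = √251166073870777/33457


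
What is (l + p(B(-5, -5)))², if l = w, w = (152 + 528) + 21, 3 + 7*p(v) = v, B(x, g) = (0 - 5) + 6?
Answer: 24059025/49 ≈ 4.9100e+5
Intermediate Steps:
B(x, g) = 1 (B(x, g) = -5 + 6 = 1)
p(v) = -3/7 + v/7
w = 701 (w = 680 + 21 = 701)
l = 701
(l + p(B(-5, -5)))² = (701 + (-3/7 + (⅐)*1))² = (701 + (-3/7 + ⅐))² = (701 - 2/7)² = (4905/7)² = 24059025/49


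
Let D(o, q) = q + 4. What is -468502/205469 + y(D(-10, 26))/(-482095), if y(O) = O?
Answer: -45173727152/19811115511 ≈ -2.2802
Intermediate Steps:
D(o, q) = 4 + q
-468502/205469 + y(D(-10, 26))/(-482095) = -468502/205469 + (4 + 26)/(-482095) = -468502*1/205469 + 30*(-1/482095) = -468502/205469 - 6/96419 = -45173727152/19811115511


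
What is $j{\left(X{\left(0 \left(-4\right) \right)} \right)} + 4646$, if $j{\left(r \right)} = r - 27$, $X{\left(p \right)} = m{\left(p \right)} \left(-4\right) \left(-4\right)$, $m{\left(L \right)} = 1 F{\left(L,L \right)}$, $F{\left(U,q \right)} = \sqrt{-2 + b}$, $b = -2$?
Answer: $4619 + 32 i \approx 4619.0 + 32.0 i$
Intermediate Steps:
$F{\left(U,q \right)} = 2 i$ ($F{\left(U,q \right)} = \sqrt{-2 - 2} = \sqrt{-4} = 2 i$)
$m{\left(L \right)} = 2 i$ ($m{\left(L \right)} = 1 \cdot 2 i = 2 i$)
$X{\left(p \right)} = 32 i$ ($X{\left(p \right)} = 2 i \left(-4\right) \left(-4\right) = - 8 i \left(-4\right) = 32 i$)
$j{\left(r \right)} = -27 + r$ ($j{\left(r \right)} = r - 27 = -27 + r$)
$j{\left(X{\left(0 \left(-4\right) \right)} \right)} + 4646 = \left(-27 + 32 i\right) + 4646 = 4619 + 32 i$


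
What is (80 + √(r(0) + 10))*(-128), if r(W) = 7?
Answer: -10240 - 128*√17 ≈ -10768.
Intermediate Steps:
(80 + √(r(0) + 10))*(-128) = (80 + √(7 + 10))*(-128) = (80 + √17)*(-128) = -10240 - 128*√17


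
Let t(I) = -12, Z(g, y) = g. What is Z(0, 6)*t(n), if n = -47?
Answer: 0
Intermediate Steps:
Z(0, 6)*t(n) = 0*(-12) = 0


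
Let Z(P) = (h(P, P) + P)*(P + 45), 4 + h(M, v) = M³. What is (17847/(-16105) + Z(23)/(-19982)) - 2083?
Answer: -342016226962/160905055 ≈ -2125.6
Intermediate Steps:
h(M, v) = -4 + M³
Z(P) = (45 + P)*(-4 + P + P³) (Z(P) = ((-4 + P³) + P)*(P + 45) = (-4 + P + P³)*(45 + P) = (45 + P)*(-4 + P + P³))
(17847/(-16105) + Z(23)/(-19982)) - 2083 = (17847/(-16105) + (-180 + 23² + 23⁴ + 41*23 + 45*23³)/(-19982)) - 2083 = (17847*(-1/16105) + (-180 + 529 + 279841 + 943 + 45*12167)*(-1/19982)) - 2083 = (-17847/16105 + (-180 + 529 + 279841 + 943 + 547515)*(-1/19982)) - 2083 = (-17847/16105 + 828648*(-1/19982)) - 2083 = (-17847/16105 - 414324/9991) - 2083 = -6850997397/160905055 - 2083 = -342016226962/160905055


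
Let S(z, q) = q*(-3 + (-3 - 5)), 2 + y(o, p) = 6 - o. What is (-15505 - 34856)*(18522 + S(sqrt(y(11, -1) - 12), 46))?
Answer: -907303776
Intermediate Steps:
y(o, p) = 4 - o (y(o, p) = -2 + (6 - o) = 4 - o)
S(z, q) = -11*q (S(z, q) = q*(-3 - 8) = q*(-11) = -11*q)
(-15505 - 34856)*(18522 + S(sqrt(y(11, -1) - 12), 46)) = (-15505 - 34856)*(18522 - 11*46) = -50361*(18522 - 506) = -50361*18016 = -907303776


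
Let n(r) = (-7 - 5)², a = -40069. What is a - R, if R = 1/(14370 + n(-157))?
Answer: -581561467/14514 ≈ -40069.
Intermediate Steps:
n(r) = 144 (n(r) = (-12)² = 144)
R = 1/14514 (R = 1/(14370 + 144) = 1/14514 ≈ 6.8899e-5)
a - R = -40069 - 1*1/14514 = -40069 - 1/14514 = -581561467/14514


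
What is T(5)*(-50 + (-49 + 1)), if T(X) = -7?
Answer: 686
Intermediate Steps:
T(5)*(-50 + (-49 + 1)) = -7*(-50 + (-49 + 1)) = -7*(-50 - 48) = -7*(-98) = 686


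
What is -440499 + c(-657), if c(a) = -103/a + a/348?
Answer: -33571441723/76212 ≈ -4.4050e+5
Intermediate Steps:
c(a) = -103/a + a/348 (c(a) = -103/a + a*(1/348) = -103/a + a/348)
-440499 + c(-657) = -440499 + (-103/(-657) + (1/348)*(-657)) = -440499 + (-103*(-1/657) - 219/116) = -440499 + (103/657 - 219/116) = -440499 - 131935/76212 = -33571441723/76212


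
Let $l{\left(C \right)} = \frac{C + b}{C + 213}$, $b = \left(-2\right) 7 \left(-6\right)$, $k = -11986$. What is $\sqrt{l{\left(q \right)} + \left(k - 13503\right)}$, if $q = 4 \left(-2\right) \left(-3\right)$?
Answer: $\frac{i \sqrt{159074005}}{79} \approx 159.65 i$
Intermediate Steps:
$q = 24$ ($q = \left(-8\right) \left(-3\right) = 24$)
$b = 84$ ($b = \left(-14\right) \left(-6\right) = 84$)
$l{\left(C \right)} = \frac{84 + C}{213 + C}$ ($l{\left(C \right)} = \frac{C + 84}{C + 213} = \frac{84 + C}{213 + C}$)
$\sqrt{l{\left(q \right)} + \left(k - 13503\right)} = \sqrt{\frac{84 + 24}{213 + 24} - 25489} = \sqrt{\frac{1}{237} \cdot 108 - 25489} = \sqrt{\frac{36}{79} - 25489} = \sqrt{- \frac{2013595}{79}} = \frac{i \sqrt{159074005}}{79}$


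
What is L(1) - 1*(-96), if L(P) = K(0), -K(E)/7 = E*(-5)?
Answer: 96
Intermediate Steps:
K(E) = 35*E (K(E) = -7*E*(-5) = -(-35)*E = 35*E)
L(P) = 0 (L(P) = 35*0 = 0)
L(1) - 1*(-96) = 0 - 1*(-96) = 0 + 96 = 96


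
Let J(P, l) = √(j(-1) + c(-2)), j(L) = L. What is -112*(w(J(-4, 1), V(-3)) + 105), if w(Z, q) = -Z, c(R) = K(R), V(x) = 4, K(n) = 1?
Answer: -11760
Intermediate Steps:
c(R) = 1
J(P, l) = 0 (J(P, l) = √(-1 + 1) = √0 = 0)
-112*(w(J(-4, 1), V(-3)) + 105) = -112*(-1*0 + 105) = -112*(0 + 105) = -112*105 = -11760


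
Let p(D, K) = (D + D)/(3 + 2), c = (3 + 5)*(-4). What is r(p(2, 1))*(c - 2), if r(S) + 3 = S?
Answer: 374/5 ≈ 74.800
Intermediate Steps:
c = -32 (c = 8*(-4) = -32)
p(D, K) = 2*D/5 (p(D, K) = (2*D)/5 = (2*D)*(1/5) = 2*D/5)
r(S) = -3 + S
r(p(2, 1))*(c - 2) = (-3 + (2/5)*2)*(-32 - 2) = (-3 + 4/5)*(-34) = -11/5*(-34) = 374/5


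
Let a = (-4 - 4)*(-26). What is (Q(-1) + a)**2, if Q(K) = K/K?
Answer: 43681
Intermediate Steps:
Q(K) = 1
a = 208 (a = -8*(-26) = 208)
(Q(-1) + a)**2 = (1 + 208)**2 = 209**2 = 43681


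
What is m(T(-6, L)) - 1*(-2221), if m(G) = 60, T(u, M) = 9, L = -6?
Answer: 2281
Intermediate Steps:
m(T(-6, L)) - 1*(-2221) = 60 - 1*(-2221) = 60 + 2221 = 2281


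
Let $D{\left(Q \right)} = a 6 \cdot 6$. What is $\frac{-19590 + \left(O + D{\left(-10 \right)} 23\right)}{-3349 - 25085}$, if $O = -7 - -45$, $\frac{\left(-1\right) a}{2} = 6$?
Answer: $\frac{14744}{14217} \approx 1.0371$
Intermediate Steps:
$a = -12$ ($a = \left(-2\right) 6 = -12$)
$D{\left(Q \right)} = -432$ ($D{\left(Q \right)} = \left(-12\right) 6 \cdot 6 = \left(-72\right) 6 = -432$)
$O = 38$ ($O = -7 + 45 = 38$)
$\frac{-19590 + \left(O + D{\left(-10 \right)} 23\right)}{-3349 - 25085} = \frac{-19590 + \left(38 - 9936\right)}{-3349 - 25085} = \frac{-19590 + \left(38 - 9936\right)}{-28434} = \left(-19590 - 9898\right) \left(- \frac{1}{28434}\right) = \left(-29488\right) \left(- \frac{1}{28434}\right) = \frac{14744}{14217}$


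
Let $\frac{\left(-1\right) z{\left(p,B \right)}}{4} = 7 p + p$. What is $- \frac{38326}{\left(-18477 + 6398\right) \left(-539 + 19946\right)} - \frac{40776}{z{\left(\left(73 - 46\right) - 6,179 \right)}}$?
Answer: $\frac{398275816075}{6563680284} \approx 60.679$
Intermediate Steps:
$z{\left(p,B \right)} = - 32 p$ ($z{\left(p,B \right)} = - 4 \left(7 p + p\right) = - 4 \cdot 8 p = - 32 p$)
$- \frac{38326}{\left(-18477 + 6398\right) \left(-539 + 19946\right)} - \frac{40776}{z{\left(\left(73 - 46\right) - 6,179 \right)}} = - \frac{38326}{\left(-18477 + 6398\right) \left(-539 + 19946\right)} - \frac{40776}{\left(-32\right) \left(\left(73 - 46\right) - 6\right)} = - \frac{38326}{\left(-12079\right) 19407} - \frac{40776}{\left(-32\right) \left(27 - 6\right)} = - \frac{38326}{-234417153} - \frac{40776}{\left(-32\right) 21} = \left(-38326\right) \left(- \frac{1}{234417153}\right) - \frac{40776}{-672} = \frac{38326}{234417153} - - \frac{1699}{28} = \frac{38326}{234417153} + \frac{1699}{28} = \frac{398275816075}{6563680284}$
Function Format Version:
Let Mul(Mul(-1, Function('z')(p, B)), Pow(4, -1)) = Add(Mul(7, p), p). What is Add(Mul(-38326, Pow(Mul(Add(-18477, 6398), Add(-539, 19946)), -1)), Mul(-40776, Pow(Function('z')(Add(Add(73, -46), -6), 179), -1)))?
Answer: Rational(398275816075, 6563680284) ≈ 60.679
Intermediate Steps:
Function('z')(p, B) = Mul(-32, p) (Function('z')(p, B) = Mul(-4, Add(Mul(7, p), p)) = Mul(-4, Mul(8, p)) = Mul(-32, p))
Add(Mul(-38326, Pow(Mul(Add(-18477, 6398), Add(-539, 19946)), -1)), Mul(-40776, Pow(Function('z')(Add(Add(73, -46), -6), 179), -1))) = Add(Mul(-38326, Pow(Mul(Add(-18477, 6398), Add(-539, 19946)), -1)), Mul(-40776, Pow(Mul(-32, Add(Add(73, -46), -6)), -1))) = Add(Mul(-38326, Pow(Mul(-12079, 19407), -1)), Mul(-40776, Pow(Mul(-32, Add(27, -6)), -1))) = Add(Mul(-38326, Pow(-234417153, -1)), Mul(-40776, Pow(Mul(-32, 21), -1))) = Add(Mul(-38326, Rational(-1, 234417153)), Mul(-40776, Pow(-672, -1))) = Add(Rational(38326, 234417153), Mul(-40776, Rational(-1, 672))) = Add(Rational(38326, 234417153), Rational(1699, 28)) = Rational(398275816075, 6563680284)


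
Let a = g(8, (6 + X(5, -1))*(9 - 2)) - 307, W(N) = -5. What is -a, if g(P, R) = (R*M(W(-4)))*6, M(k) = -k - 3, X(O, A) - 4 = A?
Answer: -449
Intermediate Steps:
X(O, A) = 4 + A
M(k) = -3 - k
g(P, R) = 12*R (g(P, R) = (R*(-3 - 1*(-5)))*6 = (R*(-3 + 5))*6 = (R*2)*6 = (2*R)*6 = 12*R)
a = 449 (a = 12*((6 + (4 - 1))*(9 - 2)) - 307 = 12*((6 + 3)*7) - 307 = 12*(9*7) - 307 = 12*63 - 307 = 756 - 307 = 449)
-a = -1*449 = -449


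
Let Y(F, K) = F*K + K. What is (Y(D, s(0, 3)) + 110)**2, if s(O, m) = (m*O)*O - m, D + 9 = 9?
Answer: 11449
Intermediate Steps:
D = 0 (D = -9 + 9 = 0)
s(O, m) = -m + m*O**2 (s(O, m) = (O*m)*O - m = m*O**2 - m = -m + m*O**2)
Y(F, K) = K + F*K
(Y(D, s(0, 3)) + 110)**2 = ((3*(-1 + 0**2))*(1 + 0) + 110)**2 = ((3*(-1 + 0))*1 + 110)**2 = ((3*(-1))*1 + 110)**2 = (-3*1 + 110)**2 = (-3 + 110)**2 = 107**2 = 11449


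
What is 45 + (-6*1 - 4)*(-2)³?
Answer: 125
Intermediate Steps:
45 + (-6*1 - 4)*(-2)³ = 45 + (-6 - 4)*(-8) = 45 - 10*(-8) = 45 + 80 = 125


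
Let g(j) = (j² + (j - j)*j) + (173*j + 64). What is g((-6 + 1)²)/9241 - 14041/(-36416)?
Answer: 312342705/336520256 ≈ 0.92815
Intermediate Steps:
g(j) = 64 + j² + 173*j (g(j) = (j² + 0*j) + (64 + 173*j) = (j² + 0) + (64 + 173*j) = j² + (64 + 173*j) = 64 + j² + 173*j)
g((-6 + 1)²)/9241 - 14041/(-36416) = (64 + ((-6 + 1)²)² + 173*(-6 + 1)²)/9241 - 14041/(-36416) = (64 + ((-5)²)² + 173*(-5)²)*(1/9241) - 14041*(-1/36416) = (64 + 25² + 173*25)*(1/9241) + 14041/36416 = (64 + 625 + 4325)*(1/9241) + 14041/36416 = 5014*(1/9241) + 14041/36416 = 5014/9241 + 14041/36416 = 312342705/336520256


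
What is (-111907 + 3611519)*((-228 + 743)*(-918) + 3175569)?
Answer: 9458747813988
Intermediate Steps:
(-111907 + 3611519)*((-228 + 743)*(-918) + 3175569) = 3499612*(515*(-918) + 3175569) = 3499612*(-472770 + 3175569) = 3499612*2702799 = 9458747813988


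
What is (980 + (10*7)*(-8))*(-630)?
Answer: -264600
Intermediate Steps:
(980 + (10*7)*(-8))*(-630) = (980 + 70*(-8))*(-630) = (980 - 560)*(-630) = 420*(-630) = -264600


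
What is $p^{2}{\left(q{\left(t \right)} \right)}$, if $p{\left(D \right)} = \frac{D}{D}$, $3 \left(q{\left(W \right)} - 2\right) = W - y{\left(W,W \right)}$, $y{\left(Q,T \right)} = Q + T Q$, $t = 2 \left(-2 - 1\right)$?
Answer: $1$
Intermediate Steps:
$t = -6$ ($t = 2 \left(-3\right) = -6$)
$y{\left(Q,T \right)} = Q + Q T$
$q{\left(W \right)} = 2 + \frac{W}{3} - \frac{W \left(1 + W\right)}{3}$ ($q{\left(W \right)} = 2 + \frac{W - W \left(1 + W\right)}{3} = 2 - \left(- \frac{W}{3} + \frac{W \left(1 + W\right)}{3}\right) = 2 + \frac{W}{3} - \frac{W \left(1 + W\right)}{3}$)
$p{\left(D \right)} = 1$
$p^{2}{\left(q{\left(t \right)} \right)} = 1^{2} = 1$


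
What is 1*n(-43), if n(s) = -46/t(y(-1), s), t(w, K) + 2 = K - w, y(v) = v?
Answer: 23/22 ≈ 1.0455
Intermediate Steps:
t(w, K) = -2 + K - w (t(w, K) = -2 + (K - w) = -2 + K - w)
n(s) = -46/(-1 + s) (n(s) = -46/(-2 + s - 1*(-1)) = -46/(-2 + s + 1) = -46/(-1 + s))
1*n(-43) = 1*(-46/(-1 - 43)) = 1*(-46/(-44)) = 1*(-46*(-1/44)) = 1*(23/22) = 23/22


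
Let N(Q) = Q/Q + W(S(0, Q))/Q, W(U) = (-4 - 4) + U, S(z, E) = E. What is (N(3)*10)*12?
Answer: -80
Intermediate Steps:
W(U) = -8 + U
N(Q) = 1 + (-8 + Q)/Q (N(Q) = Q/Q + (-8 + Q)/Q = 1 + (-8 + Q)/Q)
(N(3)*10)*12 = ((2 - 8/3)*10)*12 = -⅔*10*12 = -20/3*12 = -80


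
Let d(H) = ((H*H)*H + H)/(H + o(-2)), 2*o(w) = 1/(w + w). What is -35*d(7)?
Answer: -19600/11 ≈ -1781.8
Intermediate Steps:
o(w) = 1/(4*w) (o(w) = 1/(2*(w + w)) = 1/(2*((2*w))) = (1/(2*w))/2 = 1/(4*w))
d(H) = (H + H³)/(-⅛ + H) (d(H) = ((H*H)*H + H)/(H + (¼)/(-2)) = (H²*H + H)/(H + (¼)*(-½)) = (H³ + H)/(H - ⅛) = (H + H³)/(-⅛ + H))
-35*d(7) = -280*7*(1 + 7²)/(-1 + 8*7) = -280*7*(1 + 49)/(-1 + 56) = -280*7*50/55 = -35*560/11 = -19600/11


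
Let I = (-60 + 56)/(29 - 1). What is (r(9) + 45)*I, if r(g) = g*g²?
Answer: -774/7 ≈ -110.57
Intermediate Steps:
I = -⅐ (I = -4/28 = -4*1/28 = -⅐ ≈ -0.14286)
r(g) = g³
(r(9) + 45)*I = (9³ + 45)*(-⅐) = (729 + 45)*(-⅐) = 774*(-⅐) = -774/7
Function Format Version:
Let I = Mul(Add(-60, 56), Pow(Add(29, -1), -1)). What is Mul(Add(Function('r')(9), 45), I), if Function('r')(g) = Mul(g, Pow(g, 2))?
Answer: Rational(-774, 7) ≈ -110.57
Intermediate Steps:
I = Rational(-1, 7) (I = Mul(-4, Pow(28, -1)) = Mul(-4, Rational(1, 28)) = Rational(-1, 7) ≈ -0.14286)
Function('r')(g) = Pow(g, 3)
Mul(Add(Function('r')(9), 45), I) = Mul(Add(Pow(9, 3), 45), Rational(-1, 7)) = Mul(Add(729, 45), Rational(-1, 7)) = Mul(774, Rational(-1, 7)) = Rational(-774, 7)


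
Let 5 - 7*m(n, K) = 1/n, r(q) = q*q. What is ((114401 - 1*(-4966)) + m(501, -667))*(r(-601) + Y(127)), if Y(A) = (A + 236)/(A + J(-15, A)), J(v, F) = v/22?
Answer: 420207295960558745/9745953 ≈ 4.3116e+10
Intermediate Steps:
r(q) = q²
J(v, F) = v/22 (J(v, F) = v*(1/22) = v/22)
m(n, K) = 5/7 - 1/(7*n)
Y(A) = (236 + A)/(-15/22 + A) (Y(A) = (A + 236)/(A + (1/22)*(-15)) = (236 + A)/(A - 15/22) = (236 + A)/(-15/22 + A))
((114401 - 1*(-4966)) + m(501, -667))*(r(-601) + Y(127)) = ((114401 - 1*(-4966)) + (⅐)*(-1 + 5*501)/501)*((-601)² + 22*(236 + 127)/(-15 + 22*127)) = ((114401 + 4966) + (⅐)*(1/501)*(-1 + 2505))*(361201 + 22*363/(-15 + 2794)) = (119367 + (⅐)*(1/501)*2504)*(361201 + 22*363/2779) = (119367 + 2504/3507)*(361201 + 22*(1/2779)*363) = 418622573*(361201 + 7986/2779)/3507 = (418622573/3507)*(1003785565/2779) = 420207295960558745/9745953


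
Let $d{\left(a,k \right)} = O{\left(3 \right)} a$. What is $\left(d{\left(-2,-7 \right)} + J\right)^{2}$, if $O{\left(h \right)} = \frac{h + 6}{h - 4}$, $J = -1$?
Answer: $289$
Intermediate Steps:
$O{\left(h \right)} = \frac{6 + h}{-4 + h}$
$d{\left(a,k \right)} = - 9 a$ ($d{\left(a,k \right)} = \frac{6 + 3}{-4 + 3} a = \frac{1}{-1} \cdot 9 a = \left(-1\right) 9 a = - 9 a$)
$\left(d{\left(-2,-7 \right)} + J\right)^{2} = \left(\left(-9\right) \left(-2\right) - 1\right)^{2} = \left(18 - 1\right)^{2} = 17^{2} = 289$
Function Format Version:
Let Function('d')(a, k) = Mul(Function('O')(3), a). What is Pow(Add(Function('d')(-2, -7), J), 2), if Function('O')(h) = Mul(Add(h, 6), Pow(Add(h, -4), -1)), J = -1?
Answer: 289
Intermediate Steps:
Function('O')(h) = Mul(Pow(Add(-4, h), -1), Add(6, h)) (Function('O')(h) = Mul(Add(6, h), Pow(Add(-4, h), -1)) = Mul(Pow(Add(-4, h), -1), Add(6, h)))
Function('d')(a, k) = Mul(-9, a) (Function('d')(a, k) = Mul(Mul(Pow(Add(-4, 3), -1), Add(6, 3)), a) = Mul(Mul(Pow(-1, -1), 9), a) = Mul(Mul(-1, 9), a) = Mul(-9, a))
Pow(Add(Function('d')(-2, -7), J), 2) = Pow(Add(Mul(-9, -2), -1), 2) = Pow(Add(18, -1), 2) = Pow(17, 2) = 289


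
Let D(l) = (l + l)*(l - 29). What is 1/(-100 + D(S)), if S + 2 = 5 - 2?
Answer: -1/156 ≈ -0.0064103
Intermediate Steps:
S = 1 (S = -2 + (5 - 2) = -2 + 3 = 1)
D(l) = 2*l*(-29 + l) (D(l) = (2*l)*(-29 + l) = 2*l*(-29 + l))
1/(-100 + D(S)) = 1/(-100 + 2*1*(-29 + 1)) = 1/(-100 + 2*1*(-28)) = 1/(-100 - 56) = 1/(-156) = -1/156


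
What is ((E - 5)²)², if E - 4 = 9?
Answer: 4096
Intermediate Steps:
E = 13 (E = 4 + 9 = 13)
((E - 5)²)² = ((13 - 5)²)² = (8²)² = 64² = 4096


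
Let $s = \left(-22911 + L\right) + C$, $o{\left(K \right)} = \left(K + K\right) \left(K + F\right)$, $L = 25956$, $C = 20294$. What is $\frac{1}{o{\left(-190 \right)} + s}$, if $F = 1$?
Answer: $\frac{1}{95159} \approx 1.0509 \cdot 10^{-5}$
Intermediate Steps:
$o{\left(K \right)} = 2 K \left(1 + K\right)$ ($o{\left(K \right)} = \left(K + K\right) \left(K + 1\right) = 2 K \left(1 + K\right)$)
$s = 23339$ ($s = \left(-22911 + 25956\right) + 20294 = 3045 + 20294 = 23339$)
$\frac{1}{o{\left(-190 \right)} + s} = \frac{1}{2 \left(-190\right) \left(1 - 190\right) + 23339} = \frac{1}{2 \left(-190\right) \left(-189\right) + 23339} = \frac{1}{71820 + 23339} = \frac{1}{95159}$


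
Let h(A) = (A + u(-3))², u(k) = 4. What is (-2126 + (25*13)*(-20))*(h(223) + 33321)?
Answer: -731916100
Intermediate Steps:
h(A) = (4 + A)² (h(A) = (A + 4)² = (4 + A)²)
(-2126 + (25*13)*(-20))*(h(223) + 33321) = (-2126 + (25*13)*(-20))*((4 + 223)² + 33321) = (-2126 + 325*(-20))*(227² + 33321) = (-2126 - 6500)*(51529 + 33321) = -8626*84850 = -731916100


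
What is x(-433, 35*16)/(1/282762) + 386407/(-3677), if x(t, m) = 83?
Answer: 86296031135/3677 ≈ 2.3469e+7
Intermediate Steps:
x(-433, 35*16)/(1/282762) + 386407/(-3677) = 83/(1/282762) + 386407/(-3677) = 83/(1/282762) + 386407*(-1/3677) = 83*282762 - 386407/3677 = 23469246 - 386407/3677 = 86296031135/3677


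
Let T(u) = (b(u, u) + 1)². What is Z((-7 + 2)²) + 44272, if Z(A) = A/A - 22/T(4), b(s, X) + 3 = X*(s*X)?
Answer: 85092695/1922 ≈ 44273.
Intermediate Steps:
b(s, X) = -3 + s*X² (b(s, X) = -3 + X*(s*X) = -3 + X*(X*s) = -3 + s*X²)
T(u) = (-2 + u³)² (T(u) = ((-3 + u*u²) + 1)² = ((-3 + u³) + 1)² = (-2 + u³)²)
Z(A) = 1911/1922 (Z(A) = A/A - 22/(-2 + 4³)² = 1 - 22/(-2 + 64)² = 1 - 22/(62²) = 1 - 22/3844 = 1 - 22*1/3844 = 1 - 11/1922 = 1911/1922)
Z((-7 + 2)²) + 44272 = 1911/1922 + 44272 = 85092695/1922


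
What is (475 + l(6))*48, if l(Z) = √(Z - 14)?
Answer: 22800 + 96*I*√2 ≈ 22800.0 + 135.76*I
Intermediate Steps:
l(Z) = √(-14 + Z)
(475 + l(6))*48 = (475 + √(-14 + 6))*48 = (475 + √(-8))*48 = (475 + 2*I*√2)*48 = 22800 + 96*I*√2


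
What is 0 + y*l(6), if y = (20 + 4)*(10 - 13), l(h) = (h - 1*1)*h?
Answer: -2160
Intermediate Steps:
l(h) = h*(-1 + h) (l(h) = (h - 1)*h = (-1 + h)*h = h*(-1 + h))
y = -72 (y = 24*(-3) = -72)
0 + y*l(6) = 0 - 432*(-1 + 6) = 0 - 432*5 = 0 - 72*30 = 0 - 2160 = -2160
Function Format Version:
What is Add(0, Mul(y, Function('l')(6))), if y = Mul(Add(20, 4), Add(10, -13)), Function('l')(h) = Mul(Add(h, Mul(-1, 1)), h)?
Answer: -2160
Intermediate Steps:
Function('l')(h) = Mul(h, Add(-1, h)) (Function('l')(h) = Mul(Add(h, -1), h) = Mul(Add(-1, h), h) = Mul(h, Add(-1, h)))
y = -72 (y = Mul(24, -3) = -72)
Add(0, Mul(y, Function('l')(6))) = Add(0, Mul(-72, Mul(6, Add(-1, 6)))) = Add(0, Mul(-72, Mul(6, 5))) = Add(0, Mul(-72, 30)) = Add(0, -2160) = -2160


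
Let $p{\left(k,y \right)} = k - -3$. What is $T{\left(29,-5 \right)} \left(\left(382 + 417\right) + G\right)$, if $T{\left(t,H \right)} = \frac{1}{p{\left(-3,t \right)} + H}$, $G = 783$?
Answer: $- \frac{1582}{5} \approx -316.4$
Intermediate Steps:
$p{\left(k,y \right)} = 3 + k$ ($p{\left(k,y \right)} = k + 3 = 3 + k$)
$T{\left(t,H \right)} = \frac{1}{H}$ ($T{\left(t,H \right)} = \frac{1}{\left(3 - 3\right) + H} = \frac{1}{0 + H} = \frac{1}{H}$)
$T{\left(29,-5 \right)} \left(\left(382 + 417\right) + G\right) = \frac{\left(382 + 417\right) + 783}{-5} = - \frac{799 + 783}{5} = \left(- \frac{1}{5}\right) 1582 = - \frac{1582}{5}$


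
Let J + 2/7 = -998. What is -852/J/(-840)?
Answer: -71/69880 ≈ -0.0010160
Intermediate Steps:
J = -6988/7 (J = -2/7 - 998 = -6988/7 ≈ -998.29)
-852/J/(-840) = -852/(-6988/7)/(-840) = -852*(-7/6988)*(-1/840) = (1491/1747)*(-1/840) = -71/69880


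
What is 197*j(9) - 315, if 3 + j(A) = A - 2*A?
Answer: -2679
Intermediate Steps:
j(A) = -3 - A (j(A) = -3 + (A - 2*A) = -3 - A)
197*j(9) - 315 = 197*(-3 - 1*9) - 315 = 197*(-3 - 9) - 315 = 197*(-12) - 315 = -2364 - 315 = -2679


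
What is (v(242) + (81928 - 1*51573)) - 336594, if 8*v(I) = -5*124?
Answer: -612633/2 ≈ -3.0632e+5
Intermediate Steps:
v(I) = -155/2 (v(I) = (-5*124)/8 = (⅛)*(-620) = -155/2)
(v(242) + (81928 - 1*51573)) - 336594 = (-155/2 + (81928 - 1*51573)) - 336594 = (-155/2 + (81928 - 51573)) - 336594 = (-155/2 + 30355) - 336594 = 60555/2 - 336594 = -612633/2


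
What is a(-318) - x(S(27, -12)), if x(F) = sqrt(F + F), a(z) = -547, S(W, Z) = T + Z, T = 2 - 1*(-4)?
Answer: -547 - 2*I*sqrt(3) ≈ -547.0 - 3.4641*I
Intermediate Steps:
T = 6 (T = 2 + 4 = 6)
S(W, Z) = 6 + Z
x(F) = sqrt(2)*sqrt(F) (x(F) = sqrt(2*F) = sqrt(2)*sqrt(F))
a(-318) - x(S(27, -12)) = -547 - sqrt(2)*sqrt(6 - 12) = -547 - sqrt(2)*sqrt(-6) = -547 - sqrt(2)*I*sqrt(6) = -547 - 2*I*sqrt(3)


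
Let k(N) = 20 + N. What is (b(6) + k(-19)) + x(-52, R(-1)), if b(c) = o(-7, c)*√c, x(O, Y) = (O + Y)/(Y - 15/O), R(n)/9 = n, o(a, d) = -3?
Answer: 3625/453 - 3*√6 ≈ 0.65374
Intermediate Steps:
R(n) = 9*n
x(O, Y) = (O + Y)/(Y - 15/O)
b(c) = -3*√c
(b(6) + k(-19)) + x(-52, R(-1)) = (-3*√6 + (20 - 19)) - 52*(-52 + 9*(-1))/(-15 - 468*(-1)) = (-3*√6 + 1) - 52*(-52 - 9)/(-15 - 52*(-9)) = (1 - 3*√6) - 52*(-61)/(-15 + 468) = (1 - 3*√6) - 52*(-61)/453 = (1 - 3*√6) - 52*1/453*(-61) = (1 - 3*√6) + 3172/453 = 3625/453 - 3*√6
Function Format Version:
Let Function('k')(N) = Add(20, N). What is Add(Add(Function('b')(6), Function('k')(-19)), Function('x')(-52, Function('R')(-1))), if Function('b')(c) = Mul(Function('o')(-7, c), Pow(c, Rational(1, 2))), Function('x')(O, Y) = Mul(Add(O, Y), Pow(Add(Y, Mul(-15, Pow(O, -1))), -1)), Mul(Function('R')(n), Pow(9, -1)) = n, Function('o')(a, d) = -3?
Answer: Add(Rational(3625, 453), Mul(-3, Pow(6, Rational(1, 2)))) ≈ 0.65374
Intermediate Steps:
Function('R')(n) = Mul(9, n)
Function('x')(O, Y) = Mul(Pow(Add(Y, Mul(-15, Pow(O, -1))), -1), Add(O, Y))
Function('b')(c) = Mul(-3, Pow(c, Rational(1, 2)))
Add(Add(Function('b')(6), Function('k')(-19)), Function('x')(-52, Function('R')(-1))) = Add(Add(Mul(-3, Pow(6, Rational(1, 2))), Add(20, -19)), Mul(-52, Pow(Add(-15, Mul(-52, Mul(9, -1))), -1), Add(-52, Mul(9, -1)))) = Add(Add(Mul(-3, Pow(6, Rational(1, 2))), 1), Mul(-52, Pow(Add(-15, Mul(-52, -9)), -1), Add(-52, -9))) = Add(Add(1, Mul(-3, Pow(6, Rational(1, 2)))), Mul(-52, Pow(Add(-15, 468), -1), -61)) = Add(Add(1, Mul(-3, Pow(6, Rational(1, 2)))), Mul(-52, Pow(453, -1), -61)) = Add(Add(1, Mul(-3, Pow(6, Rational(1, 2)))), Mul(-52, Rational(1, 453), -61)) = Add(Add(1, Mul(-3, Pow(6, Rational(1, 2)))), Rational(3172, 453)) = Add(Rational(3625, 453), Mul(-3, Pow(6, Rational(1, 2))))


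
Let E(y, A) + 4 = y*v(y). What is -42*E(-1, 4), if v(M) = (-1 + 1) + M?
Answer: 126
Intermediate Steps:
v(M) = M (v(M) = 0 + M = M)
E(y, A) = -4 + y² (E(y, A) = -4 + y*y = -4 + y²)
-42*E(-1, 4) = -42*(-4 + (-1)²) = -42*(-4 + 1) = -42*(-3) = 126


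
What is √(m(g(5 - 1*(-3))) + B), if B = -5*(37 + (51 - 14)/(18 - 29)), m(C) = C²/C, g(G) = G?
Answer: I*√19382/11 ≈ 12.656*I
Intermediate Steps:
m(C) = C
B = -1850/11 (B = -5*(37 + 37/(-11)) = -5*(37 + 37*(-1/11)) = -5*(37 - 37/11) = -5*370/11 = -1850/11 ≈ -168.18)
√(m(g(5 - 1*(-3))) + B) = √((5 - 1*(-3)) - 1850/11) = √((5 + 3) - 1850/11) = √(8 - 1850/11) = √(-1762/11) = I*√19382/11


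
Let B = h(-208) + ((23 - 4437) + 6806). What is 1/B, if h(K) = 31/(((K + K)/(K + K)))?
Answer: 1/2423 ≈ 0.00041271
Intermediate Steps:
h(K) = 31 (h(K) = 31/(((2*K)/((2*K)))) = 31/(((2*K)*(1/(2*K)))) = 31/1 = 31*1 = 31)
B = 2423 (B = 31 + ((23 - 4437) + 6806) = 31 + (-4414 + 6806) = 31 + 2392 = 2423)
1/B = 1/2423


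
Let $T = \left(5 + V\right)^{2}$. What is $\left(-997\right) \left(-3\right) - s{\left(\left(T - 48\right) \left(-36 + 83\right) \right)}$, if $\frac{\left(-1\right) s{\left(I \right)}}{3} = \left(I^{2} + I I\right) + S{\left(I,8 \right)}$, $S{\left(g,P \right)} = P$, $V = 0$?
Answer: $7014381$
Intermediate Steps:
$T = 25$ ($T = \left(5 + 0\right)^{2} = 5^{2} = 25$)
$s{\left(I \right)} = -24 - 6 I^{2}$ ($s{\left(I \right)} = - 3 \left(\left(I^{2} + I I\right) + 8\right) = - 3 \left(\left(I^{2} + I^{2}\right) + 8\right) = - 3 \left(2 I^{2} + 8\right) = - 3 \left(8 + 2 I^{2}\right) = -24 - 6 I^{2}$)
$\left(-997\right) \left(-3\right) - s{\left(\left(T - 48\right) \left(-36 + 83\right) \right)} = \left(-997\right) \left(-3\right) - \left(-24 - 6 \left(\left(25 - 48\right) \left(-36 + 83\right)\right)^{2}\right) = 2991 - \left(-24 - 6 \left(\left(-23\right) 47\right)^{2}\right) = 2991 - \left(-24 - 6 \left(-1081\right)^{2}\right) = 2991 - \left(-24 - 7011366\right) = 2991 - -7011390 = 2991 + 7011390 = 7014381$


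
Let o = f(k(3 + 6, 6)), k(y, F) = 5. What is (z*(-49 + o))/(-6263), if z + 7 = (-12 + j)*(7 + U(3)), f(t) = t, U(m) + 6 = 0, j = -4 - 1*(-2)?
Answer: -924/6263 ≈ -0.14753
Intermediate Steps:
j = -2 (j = -4 + 2 = -2)
U(m) = -6 (U(m) = -6 + 0 = -6)
z = -21 (z = -7 + (-12 - 2)*(7 - 6) = -7 - 14*1 = -7 - 14 = -21)
o = 5
(z*(-49 + o))/(-6263) = -21*(-49 + 5)/(-6263) = -21*(-44)*(-1/6263) = 924*(-1/6263) = -924/6263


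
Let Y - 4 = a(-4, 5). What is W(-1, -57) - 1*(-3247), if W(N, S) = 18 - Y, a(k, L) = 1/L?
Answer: 16304/5 ≈ 3260.8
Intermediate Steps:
Y = 21/5 (Y = 4 + 1/5 = 4 + ⅕ = 21/5 ≈ 4.2000)
W(N, S) = 69/5 (W(N, S) = 18 - 1*21/5 = 18 - 21/5 = 69/5)
W(-1, -57) - 1*(-3247) = 69/5 - 1*(-3247) = 69/5 + 3247 = 16304/5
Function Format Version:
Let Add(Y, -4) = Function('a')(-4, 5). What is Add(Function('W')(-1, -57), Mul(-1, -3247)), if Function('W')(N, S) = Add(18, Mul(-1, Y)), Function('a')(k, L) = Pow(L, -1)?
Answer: Rational(16304, 5) ≈ 3260.8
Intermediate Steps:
Y = Rational(21, 5) (Y = Add(4, Pow(5, -1)) = Add(4, Rational(1, 5)) = Rational(21, 5) ≈ 4.2000)
Function('W')(N, S) = Rational(69, 5) (Function('W')(N, S) = Add(18, Mul(-1, Rational(21, 5))) = Add(18, Rational(-21, 5)) = Rational(69, 5))
Add(Function('W')(-1, -57), Mul(-1, -3247)) = Add(Rational(69, 5), Mul(-1, -3247)) = Add(Rational(69, 5), 3247) = Rational(16304, 5)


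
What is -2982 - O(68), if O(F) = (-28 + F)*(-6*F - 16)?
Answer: 13978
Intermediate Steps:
O(F) = (-28 + F)*(-16 - 6*F)
-2982 - O(68) = -2982 - (448 - 6*68² + 152*68) = -2982 - (448 - 6*4624 + 10336) = -2982 - (448 - 27744 + 10336) = -2982 - 1*(-16960) = -2982 + 16960 = 13978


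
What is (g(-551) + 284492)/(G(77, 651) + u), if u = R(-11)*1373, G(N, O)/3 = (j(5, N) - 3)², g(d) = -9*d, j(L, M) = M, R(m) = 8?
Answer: 289451/27412 ≈ 10.559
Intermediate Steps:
G(N, O) = 3*(-3 + N)² (G(N, O) = 3*(N - 3)² = 3*(-3 + N)²)
u = 10984 (u = 8*1373 = 10984)
(g(-551) + 284492)/(G(77, 651) + u) = (-9*(-551) + 284492)/(3*(-3 + 77)² + 10984) = (4959 + 284492)/(3*74² + 10984) = 289451/(3*5476 + 10984) = 289451/(16428 + 10984) = 289451/27412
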